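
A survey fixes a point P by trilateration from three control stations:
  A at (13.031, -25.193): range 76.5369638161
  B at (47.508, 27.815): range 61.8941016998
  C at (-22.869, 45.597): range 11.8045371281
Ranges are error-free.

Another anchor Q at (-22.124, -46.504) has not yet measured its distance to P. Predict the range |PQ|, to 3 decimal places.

eq1: (x − 13.031)² + (y + 25.193)² = 76.5369638161²
eq2: (x − 47.508)² + (y − 27.815)² = 61.8941016998²
eq3: (x + 22.869)² + (y − 45.597)² = 11.8045371281²
eq2−eq1, eq2−eq3 (x²,y² cancel):
  -68.954·x − 106.016·y = -4253.217084
  -140.754·x + 35.564·y = 3262.926009
det = -68.954·35.564 − -106.016·-140.754 = -17374.456120
x = (-4253.217084·35.564 − -106.016·3262.926009) / -17374.456120 = -11.203859
y = (-68.954·3262.926009 − -4253.217084·-140.754) / -17374.456120 = 47.405750
|P − Q| = √((-11.203859 − -22.124)² + (47.405750 − -46.504)²) = 94.542533

94.543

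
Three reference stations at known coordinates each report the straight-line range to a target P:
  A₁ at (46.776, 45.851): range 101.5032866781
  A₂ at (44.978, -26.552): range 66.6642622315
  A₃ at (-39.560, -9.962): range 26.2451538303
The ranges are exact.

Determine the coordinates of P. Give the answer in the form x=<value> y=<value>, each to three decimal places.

eq1: (x − 46.776)² + (y − 45.851)² = 101.5032866781²
eq2: (x − 44.978)² + (y + 26.552)² = 66.6642622315²
eq3: (x + 39.560)² + (y + 9.962)² = 26.2451538303²
eq3−eq2, eq3−eq1 (x²,y² cancel):
  169.076·x − 33.180·y = -2691.521615
  172.672·x + 111.626·y = -6988.035774
det = 169.076·111.626 − -33.180·172.672 = 24602.534536
x = (-2691.521615·111.626 − -33.180·-6988.035774) / 24602.534536 = -21.636259
y = (169.076·-6988.035774 − -2691.521615·172.672) / 24602.534536 = -29.133532

x=-21.636 y=-29.134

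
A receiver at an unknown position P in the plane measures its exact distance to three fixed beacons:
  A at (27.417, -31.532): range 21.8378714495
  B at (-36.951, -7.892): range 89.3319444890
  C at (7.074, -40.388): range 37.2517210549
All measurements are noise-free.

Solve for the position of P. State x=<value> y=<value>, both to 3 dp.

x=43.927 y=-45.826

eq1: (x − 27.417)² + (y + 31.532)² = 21.8378714495²
eq2: (x + 36.951)² + (y + 7.892)² = 89.3319444890²
eq3: (x − 7.074)² + (y + 40.388)² = 37.2517210549²
eq1−eq2, eq1−eq3 (x²,y² cancel):
  -128.736·x + 47.280·y = -7821.602525
  -40.686·x − 17.712·y = -975.524985
det = -128.736·-17.712 − 47.280·-40.686 = 4203.806112
x = (-7821.602525·-17.712 − 47.280·-975.524985) / 4203.806112 = 43.926632
y = (-128.736·-975.524985 − -7821.602525·-40.686) / 4203.806112 = -45.826218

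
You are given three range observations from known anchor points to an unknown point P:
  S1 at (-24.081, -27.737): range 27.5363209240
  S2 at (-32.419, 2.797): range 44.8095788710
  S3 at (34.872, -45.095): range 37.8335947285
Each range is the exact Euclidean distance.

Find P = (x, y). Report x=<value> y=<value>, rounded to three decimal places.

eq1: (x + 24.081)² + (y + 27.737)² = 27.5363209240²
eq2: (x + 32.419)² + (y − 2.797)² = 44.8095788710²
eq3: (x − 34.872)² + (y + 45.095)² = 37.8335947285²
eq3−eq1, eq3−eq2 (x²,y² cancel):
  -117.906·x + 34.716·y = -1227.247759
  -134.582·x + 95.784·y = -2767.318108
det = -117.906·95.784 − 34.716·-134.582 = -6621.359592
x = (-1227.247759·95.784 − 34.716·-2767.318108) / -6621.359592 = 3.244120
y = (-117.906·-2767.318108 − -1227.247759·-134.582) / -6621.359592 = -24.333062

x=3.244 y=-24.333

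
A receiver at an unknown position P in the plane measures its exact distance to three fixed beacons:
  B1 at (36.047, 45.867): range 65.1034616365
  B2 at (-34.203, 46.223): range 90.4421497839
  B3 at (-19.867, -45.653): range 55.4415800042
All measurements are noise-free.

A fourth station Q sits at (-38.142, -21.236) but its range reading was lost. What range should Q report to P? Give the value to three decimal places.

66.831

eq1: (x − 36.047)² + (y − 45.867)² = 65.1034616365²
eq2: (x + 34.203)² + (y − 46.223)² = 90.4421497839²
eq3: (x + 19.867)² + (y + 45.653)² = 55.4415800042²
eq3−eq1, eq3−eq2 (x²,y² cancel):
  111.828·x + 183.040·y = -240.418124
  -28.672·x + 183.752·y = -4278.496824
det = 111.828·183.752 − 183.040·-28.672 = 25796.741536
x = (-240.418124·183.752 − 183.040·-4278.496824) / 25796.741536 = 28.645430
y = (111.828·-4278.496824 − -240.418124·-28.672) / 25796.741536 = -18.814353
|P − Q| = √((28.645430 − -38.142)² + (-18.814353 − -21.236)²) = 66.831319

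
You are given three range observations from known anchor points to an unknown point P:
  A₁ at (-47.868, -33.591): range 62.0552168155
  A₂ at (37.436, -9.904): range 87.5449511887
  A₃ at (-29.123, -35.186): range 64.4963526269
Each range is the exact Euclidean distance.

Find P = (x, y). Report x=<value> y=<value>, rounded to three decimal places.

x=-41.416 y=28.128

eq1: (x + 47.868)² + (y + 33.591)² = 62.0552168155²
eq2: (x − 37.436)² + (y + 9.904)² = 87.5449511887²
eq3: (x + 29.123)² + (y + 35.186)² = 64.4963526269²
eq2−eq1, eq2−eq3 (x²,y² cancel):
  -170.608·x − 47.374·y = 5733.425938
  -133.118·x − 50.564·y = 4090.999389
det = -170.608·-50.564 − -47.374·-133.118 = 2320.290780
x = (5733.425938·-50.564 − -47.374·4090.999389) / 2320.290780 = -41.416337
y = (-170.608·4090.999389 − 5733.425938·-133.118) / 2320.290780 = 28.127927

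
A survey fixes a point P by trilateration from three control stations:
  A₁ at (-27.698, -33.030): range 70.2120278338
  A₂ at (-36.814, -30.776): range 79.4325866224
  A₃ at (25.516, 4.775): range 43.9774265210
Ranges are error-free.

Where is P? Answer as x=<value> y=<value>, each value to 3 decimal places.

x=42.459 y=-35.808

eq1: (x + 27.698)² + (y + 33.030)² = 70.2120278338²
eq2: (x + 36.814)² + (y + 30.776)² = 79.4325866224²
eq3: (x − 25.516)² + (y − 4.775)² = 43.9774265210²
eq3−eq1, eq3−eq2 (x²,y² cancel):
  -106.428·x − 75.610·y = -1811.421586
  -124.660·x − 71.102·y = -2746.955883
det = -106.428·-71.102 − -75.610·-124.660 = -1858.298944
x = (-1811.421586·-71.102 − -75.610·-2746.955883) / -1858.298944 = 42.459066
y = (-106.428·-2746.955883 − -1811.421586·-124.660) / -1858.298944 = -35.807590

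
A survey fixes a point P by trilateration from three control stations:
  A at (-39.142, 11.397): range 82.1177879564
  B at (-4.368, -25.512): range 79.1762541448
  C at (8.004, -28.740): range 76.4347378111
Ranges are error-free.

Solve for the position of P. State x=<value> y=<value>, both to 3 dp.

x=37.081 y=41.948

eq1: (x + 39.142)² + (y − 11.397)² = 82.1177879564²
eq2: (x + 4.368)² + (y + 25.512)² = 79.1762541448²
eq3: (x − 8.004)² + (y + 28.740)² = 76.4347378111²
eq1−eq2, eq1−eq3 (x²,y² cancel):
  69.548·x − 73.818·y = -517.594327
  94.292·x − 80.274·y = 129.125798
det = 69.548·-80.274 − -73.818·94.292 = 1377.550704
x = (-517.594327·-80.274 − -73.818·129.125798) / 1377.550704 = 37.081158
y = (69.548·129.125798 − -517.594327·94.292) / 1377.550704 = 41.947962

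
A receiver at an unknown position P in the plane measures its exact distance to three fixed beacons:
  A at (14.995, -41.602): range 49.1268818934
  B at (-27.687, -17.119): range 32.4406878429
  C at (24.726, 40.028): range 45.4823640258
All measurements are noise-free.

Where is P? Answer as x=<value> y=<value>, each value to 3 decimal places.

x=-3.117 y=4.064

eq1: (x − 14.995)² + (y + 41.602)² = 49.1268818934²
eq2: (x + 27.687)² + (y + 17.119)² = 32.4406878429²
eq3: (x − 24.726)² + (y − 40.028)² = 45.4823640258²
eq3−eq1, eq3−eq2 (x²,y² cancel):
  -19.462·x − 163.260·y = -602.844518
  -104.826·x − 114.294·y = -137.738520
det = -19.462·-114.294 − -163.260·-104.826 = -14889.502932
x = (-602.844518·-114.294 − -163.260·-137.738520) / -14889.502932 = -3.117251
y = (-19.462·-137.738520 − -602.844518·-104.826) / -14889.502932 = 4.064146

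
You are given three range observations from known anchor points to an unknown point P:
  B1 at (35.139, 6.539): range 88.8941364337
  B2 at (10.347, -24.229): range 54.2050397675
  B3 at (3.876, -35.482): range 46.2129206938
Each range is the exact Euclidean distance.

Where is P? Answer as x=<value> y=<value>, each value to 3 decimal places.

x=-42.309 y=-37.096

eq1: (x − 35.139)² + (y − 6.539)² = 88.8941364337²
eq2: (x − 10.347)² + (y + 24.229)² = 54.2050397675²
eq3: (x − 3.876)² + (y + 35.482)² = 46.2129206938²
eq1−eq3, eq1−eq2 (x²,y² cancel):
  -62.526·x − 84.042·y = 5763.021311
  -49.584·x − 61.536·y = 4380.578164
det = -62.526·-61.536 − -84.042·-49.584 = -319.538592
x = (5763.021311·-61.536 − -84.042·4380.578164) / -319.538592 = -42.308726
y = (-62.526·4380.578164 − 5763.021311·-49.584) / -319.538592 = -37.096046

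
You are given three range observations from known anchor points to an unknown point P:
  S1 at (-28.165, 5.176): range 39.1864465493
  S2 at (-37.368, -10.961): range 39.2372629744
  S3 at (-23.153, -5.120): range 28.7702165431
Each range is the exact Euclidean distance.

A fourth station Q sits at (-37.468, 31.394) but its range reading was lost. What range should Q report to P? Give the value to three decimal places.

eq1: (x + 28.165)² + (y − 5.176)² = 39.1864465493²
eq2: (x + 37.368)² + (y + 10.961)² = 39.2372629744²
eq3: (x + 23.153)² + (y + 5.120)² = 28.7702165431²
eq3−eq1, eq3−eq2 (x²,y² cancel):
  -10.024·x + 20.592·y = -450.069841
  -28.430·x − 11.682·y = 242.397690
det = -10.024·-11.682 − 20.592·-28.430 = 702.530928
x = (-450.069841·-11.682 − 20.592·242.397690) / 702.530928 = 0.379005
y = (-10.024·242.397690 − -450.069841·-28.430) / 702.530928 = -21.672042
|P − Q| = √((0.379005 − -37.468)² + (-21.672042 − 31.394)²) = 65.179756

65.180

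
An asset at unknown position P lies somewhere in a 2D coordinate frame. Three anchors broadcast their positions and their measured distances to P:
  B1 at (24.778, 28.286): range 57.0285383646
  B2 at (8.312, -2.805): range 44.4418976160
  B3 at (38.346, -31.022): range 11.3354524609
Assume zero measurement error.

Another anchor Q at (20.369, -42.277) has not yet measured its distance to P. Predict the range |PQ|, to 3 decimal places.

eq1: (x − 24.778)² + (y − 28.286)² = 57.0285383646²
eq2: (x − 8.312)² + (y + 2.805)² = 44.4418976160²
eq3: (x − 38.346)² + (y + 31.022)² = 11.3354524609²
eq1−eq3, eq1−eq2 (x²,y² cancel):
  27.136·x − 118.616·y = 4142.494826
  -32.932·x − 62.182·y = -59.917787
det = 27.136·-62.182 − -118.616·-32.932 = -5593.632864
x = (4142.494826·-62.182 − -118.616·-59.917787) / -5593.632864 = 47.320914
y = (27.136·-59.917787 − 4142.494826·-32.932) / -5593.632864 = -24.097883
|P − Q| = √((47.320914 − 20.369)² + (-24.097883 − -42.277)²) = 32.509783

32.510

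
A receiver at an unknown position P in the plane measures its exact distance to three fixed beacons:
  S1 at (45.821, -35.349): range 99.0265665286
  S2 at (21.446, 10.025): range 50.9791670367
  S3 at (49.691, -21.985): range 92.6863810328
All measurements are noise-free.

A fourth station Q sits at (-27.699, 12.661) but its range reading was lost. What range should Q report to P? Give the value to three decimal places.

eq1: (x − 45.821)² + (y + 35.349)² = 99.0265665286²
eq2: (x − 21.446)² + (y − 10.025)² = 50.9791670367²
eq3: (x − 49.691)² + (y + 21.985)² = 92.6863810328²
eq1−eq2, eq1−eq3 (x²,y² cancel):
  -48.750·x + 90.748·y = 4418.701106
  7.740·x + 26.728·y = 818.915514
det = -48.750·26.728 − 90.748·7.740 = -2005.379520
x = (4418.701106·26.728 − 90.748·818.915514) / -2005.379520 = -21.835317
y = (-48.750·818.915514 − 4418.701106·7.740) / -2005.379520 = 36.962020
|P − Q| = √((-21.835317 − -27.699)² + (36.962020 − 12.661)²) = 24.998447

24.998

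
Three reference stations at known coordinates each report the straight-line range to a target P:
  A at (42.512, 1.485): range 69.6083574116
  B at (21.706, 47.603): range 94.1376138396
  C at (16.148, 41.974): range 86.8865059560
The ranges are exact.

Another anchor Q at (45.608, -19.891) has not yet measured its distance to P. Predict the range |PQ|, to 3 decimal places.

eq1: (x − 42.512)² + (y − 1.485)² = 69.6083574116²
eq2: (x − 21.706)² + (y − 47.603)² = 94.1376138396²
eq3: (x − 16.148)² + (y − 41.974)² = 86.8865059560²
eq1−eq2, eq1−eq3 (x²,y² cancel):
  -41.612·x + 92.236·y = -3088.846242
  -52.728·x + 80.978·y = -2490.842285
det = -41.612·80.978 − 92.236·-52.728 = 1493.763272
x = (-3088.846242·80.978 − 92.236·-2490.842285) / 1493.763272 = -13.645577
y = (-41.612·-2490.842285 − -3088.846242·-52.728) / 1493.763272 = -39.644672
|P − Q| = √((-13.645577 − 45.608)² + (-39.644672 − -19.891)²) = 62.459539

62.460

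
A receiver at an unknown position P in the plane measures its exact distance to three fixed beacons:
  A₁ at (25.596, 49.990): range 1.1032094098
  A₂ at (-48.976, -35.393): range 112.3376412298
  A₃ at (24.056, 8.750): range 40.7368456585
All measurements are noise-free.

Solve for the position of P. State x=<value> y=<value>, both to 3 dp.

eq1: (x − 25.596)² + (y − 49.990)² = 1.1032094098²
eq2: (x + 48.976)² + (y + 35.393)² = 112.3376412298²
eq3: (x − 24.056)² + (y − 8.750)² = 40.7368456585²
eq3−eq1, eq3−eq2 (x²,y² cancel):
  3.080·x + 82.480·y = 4157.175203
  -146.064·x − 88.286·y = -7964.195654
det = 3.080·-88.286 − 82.480·-146.064 = 11775.437840
x = (4157.175203·-88.286 − 82.480·-7964.195654) / 11775.437840 = 24.616196
y = (3.080·-7964.195654 − 4157.175203·-146.064) / 11775.437840 = 49.482994

x=24.616 y=49.483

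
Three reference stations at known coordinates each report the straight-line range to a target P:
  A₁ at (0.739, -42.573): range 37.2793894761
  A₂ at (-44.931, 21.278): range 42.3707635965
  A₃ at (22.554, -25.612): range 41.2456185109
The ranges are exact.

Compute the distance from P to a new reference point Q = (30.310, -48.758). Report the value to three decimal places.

eq1: (x − 0.739)² + (y + 42.573)² = 37.2793894761²
eq2: (x + 44.931)² + (y − 21.278)² = 42.3707635965²
eq3: (x − 22.554)² + (y + 25.612)² = 41.2456185109²
eq3−eq1, eq3−eq2 (x²,y² cancel):
  -43.630·x − 33.922·y = 959.797157
  -134.970·x + 93.780·y = 1212.810024
det = -43.630·93.780 − -33.922·-134.970 = -8670.073740
x = (959.797157·93.780 − -33.922·1212.810024) / -8670.073740 = -15.126829
y = (-43.630·1212.810024 − 959.797157·-134.970) / -8670.073740 = -8.838324
|P − Q| = √((-15.126829 − 30.310)² + (-8.838324 − -48.758)²) = 60.482112

60.482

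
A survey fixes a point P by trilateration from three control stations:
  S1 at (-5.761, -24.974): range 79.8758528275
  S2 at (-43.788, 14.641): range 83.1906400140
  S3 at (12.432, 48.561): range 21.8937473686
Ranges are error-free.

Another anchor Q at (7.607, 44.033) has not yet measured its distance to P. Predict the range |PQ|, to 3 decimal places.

26.312

eq1: (x + 5.761)² + (y + 24.974)² = 79.8758528275²
eq2: (x + 43.788)² + (y − 14.641)² = 83.1906400140²
eq3: (x − 12.432)² + (y − 48.561)² = 21.8937473686²
eq2−eq3, eq2−eq1 (x²,y² cancel):
  112.440·x + 67.840·y = 6822.323932
  76.054·x − 79.230·y = -934.327307
det = 112.440·-79.230 − 67.840·76.054 = -14068.124560
x = (6822.323932·-79.230 − 67.840·-934.327307) / -14068.124560 = 33.916956
y = (112.440·-934.327307 − 6822.323932·76.054) / -14068.124560 = 44.349962
|P − Q| = √((33.916956 − 7.607)² + (44.349962 − 44.033)²) = 26.311865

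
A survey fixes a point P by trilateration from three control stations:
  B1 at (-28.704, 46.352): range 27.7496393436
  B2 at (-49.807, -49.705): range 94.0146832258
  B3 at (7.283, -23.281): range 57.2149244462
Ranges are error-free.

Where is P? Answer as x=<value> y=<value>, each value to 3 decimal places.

eq1: (x + 28.704)² + (y − 46.352)² = 27.7496393436²
eq2: (x + 49.807)² + (y + 49.705)² = 94.0146832258²
eq3: (x − 7.283)² + (y + 23.281)² = 57.2149244462²
eq2−eq3, eq2−eq1 (x²,y² cancel):
  114.180·x + 52.848·y = 1208.935859
  42.206·x + 192.114·y = 6089.821424
det = 114.180·192.114 − 52.848·42.206 = 19705.073832
x = (1208.935859·192.114 − 52.848·6089.821424) / 19705.073832 = -4.546107
y = (114.180·6089.821424 − 1208.935859·42.206) / 19705.073832 = 32.697744

x=-4.546 y=32.698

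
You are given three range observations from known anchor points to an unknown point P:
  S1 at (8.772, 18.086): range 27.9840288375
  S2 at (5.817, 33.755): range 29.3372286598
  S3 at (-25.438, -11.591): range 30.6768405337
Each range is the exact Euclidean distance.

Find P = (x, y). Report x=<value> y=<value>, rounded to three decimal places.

eq1: (x − 8.772)² + (y − 18.086)² = 27.9840288375²
eq2: (x − 5.817)² + (y − 33.755)² = 29.3372286598²
eq3: (x + 25.438)² + (y + 11.591)² = 30.6768405337²
eq3−eq1, eq3−eq2 (x²,y² cancel):
  68.420·x + 59.354·y = -219.429070
  62.510·x + 90.692·y = 472.189949
det = 68.420·90.692 − 59.354·62.510 = 2494.928100
x = (-219.429070·90.692 − 59.354·472.189949) / 2494.928100 = -19.209701
y = (68.420·472.189949 − -219.429070·62.510) / 2494.928100 = 18.446923

x=-19.210 y=18.447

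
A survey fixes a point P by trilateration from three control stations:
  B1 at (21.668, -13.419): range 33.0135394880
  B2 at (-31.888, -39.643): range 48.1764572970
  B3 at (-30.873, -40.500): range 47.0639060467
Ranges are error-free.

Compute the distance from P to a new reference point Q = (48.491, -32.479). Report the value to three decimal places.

35.275

eq1: (x − 21.668)² + (y + 13.419)² = 33.0135394880²
eq2: (x + 31.888)² + (y + 39.643)² = 48.1764572970²
eq3: (x + 30.873)² + (y + 40.500)² = 47.0639060467²
eq1−eq2, eq1−eq3 (x²,y² cancel):
  -107.112·x − 52.448·y = 707.762960
  -105.082·x − 54.162·y = 818.702881
det = -107.112·-54.162 − -52.448·-105.082 = 290.059408
x = (707.762960·-54.162 − -52.448·818.702881) / 290.059408 = 15.877683
y = (-107.112·818.702881 − 707.762960·-105.082) / 290.059408 = -45.920785
|P − Q| = √((15.877683 − 48.491)² + (-45.920785 − -32.479)²) = 35.274779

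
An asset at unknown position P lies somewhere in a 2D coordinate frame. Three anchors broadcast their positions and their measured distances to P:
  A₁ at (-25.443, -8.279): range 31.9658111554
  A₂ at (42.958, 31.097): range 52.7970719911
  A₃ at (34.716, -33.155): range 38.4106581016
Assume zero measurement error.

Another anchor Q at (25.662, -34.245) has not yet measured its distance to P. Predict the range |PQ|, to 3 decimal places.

eq1: (x + 25.443)² + (y + 8.279)² = 31.9658111554²
eq2: (x − 42.958)² + (y − 31.097)² = 52.7970719911²
eq3: (x − 34.716)² + (y + 33.155)² = 38.4106581016²
eq1−eq3, eq1−eq2 (x²,y² cancel):
  120.318·x − 49.752·y = 1135.001018
  136.802·x + 78.752·y = 330.807355
det = 120.318·78.752 − -49.752·136.802 = 16281.456240
x = (1135.001018·78.752 − -49.752·330.807355) / 16281.456240 = 6.500765
y = (120.318·330.807355 − 1135.001018·136.802) / 16281.456240 = -7.092015
|P − Q| = √((6.500765 − 25.662)² + (-7.092015 − -34.245)²) = 33.233079

33.233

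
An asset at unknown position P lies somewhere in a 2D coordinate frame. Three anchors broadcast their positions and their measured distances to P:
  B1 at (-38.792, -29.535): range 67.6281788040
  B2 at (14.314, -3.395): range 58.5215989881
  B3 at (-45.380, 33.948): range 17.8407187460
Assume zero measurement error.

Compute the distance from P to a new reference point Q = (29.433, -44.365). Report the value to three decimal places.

99.664

eq1: (x + 38.792)² + (y + 29.535)² = 67.6281788040²
eq2: (x − 14.314)² + (y + 3.395)² = 58.5215989881²
eq3: (x + 45.380)² + (y − 33.948)² = 17.8407187460²
eq1−eq2, eq1−eq3 (x²,y² cancel):
  106.212·x + 52.280·y = -1011.925848
  -13.176·x + 126.966·y = 5089.954938
det = 106.212·126.966 − 52.280·-13.176 = 14174.154072
x = (-1011.925848·126.966 − 52.280·5089.954938) / 14174.154072 = -27.838206
y = (106.212·5089.954938 − -1011.925848·-13.176) / 14174.154072 = 37.200185
|P − Q| = √((-27.838206 − 29.433)² + (37.200185 − -44.365)²) = 99.663787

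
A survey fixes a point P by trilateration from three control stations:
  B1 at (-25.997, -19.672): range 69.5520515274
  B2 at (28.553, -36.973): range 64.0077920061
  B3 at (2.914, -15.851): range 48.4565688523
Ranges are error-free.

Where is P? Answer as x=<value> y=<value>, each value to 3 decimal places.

x=25.601 y=26.967

eq1: (x + 25.997)² + (y + 19.672)² = 69.5520515274²
eq2: (x − 28.553)² + (y + 36.973)² = 64.0077920061²
eq3: (x − 2.914)² + (y + 15.851)² = 48.4565688523²
eq1−eq3, eq1−eq2 (x²,y² cancel):
  57.822·x + 7.642·y = 1686.362811
  109.100·x − 34.602·y = 1859.935379
det = 57.822·-34.602 − 7.642·109.100 = -2834.499044
x = (1686.362811·-34.602 − 7.642·1859.935379) / -2834.499044 = 25.600697
y = (57.822·1859.935379 − 1686.362811·109.100) / -2834.499044 = 26.966670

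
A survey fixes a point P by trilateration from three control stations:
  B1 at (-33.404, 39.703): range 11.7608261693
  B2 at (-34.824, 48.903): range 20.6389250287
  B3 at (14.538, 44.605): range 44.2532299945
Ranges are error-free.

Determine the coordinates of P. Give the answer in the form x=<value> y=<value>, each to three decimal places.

eq1: (x + 33.404)² + (y − 39.703)² = 11.7608261693²
eq2: (x + 34.824)² + (y − 48.903)² = 20.6389250287²
eq3: (x − 14.538)² + (y − 44.605)² = 44.2532299945²
eq1−eq2, eq1−eq3 (x²,y² cancel):
  -2.840·x + 18.400·y = 624.410766
  95.884·x + 9.804·y = -2311.227289
det = -2.840·9.804 − 18.400·95.884 = -1792.108960
x = (624.410766·9.804 − 18.400·-2311.227289) / -1792.108960 = -27.145841
y = (-2.840·-2311.227289 − 624.410766·95.884) / -1792.108960 = 29.745466

x=-27.146 y=29.745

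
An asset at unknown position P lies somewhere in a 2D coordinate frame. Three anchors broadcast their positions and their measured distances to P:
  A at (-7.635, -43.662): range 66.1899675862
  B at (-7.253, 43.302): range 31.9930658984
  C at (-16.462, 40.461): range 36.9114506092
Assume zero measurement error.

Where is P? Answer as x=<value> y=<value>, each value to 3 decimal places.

x=13.592 y=19.032

eq1: (x + 7.635)² + (y + 43.662)² = 66.1899675862²
eq2: (x + 7.253)² + (y − 43.302)² = 31.9930658984²
eq3: (x + 16.462)² + (y − 40.461)² = 36.9114506092²
eq1−eq2, eq1−eq3 (x²,y² cancel):
  0.764·x + 173.928·y = 3320.561287
  -17.654·x + 168.246·y = 2962.083119
det = 0.764·168.246 − 173.928·-17.654 = 3199.064856
x = (3320.561287·168.246 − 173.928·2962.083119) / 3199.064856 = 13.592085
y = (0.764·2962.083119 − 3320.561287·-17.654) / 3199.064856 = 19.031881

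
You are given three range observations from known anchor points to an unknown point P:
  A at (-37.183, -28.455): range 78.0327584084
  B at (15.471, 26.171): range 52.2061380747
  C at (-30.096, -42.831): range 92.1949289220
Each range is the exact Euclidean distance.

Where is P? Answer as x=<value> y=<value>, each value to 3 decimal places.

x=-31.304 y=49.356

eq1: (x + 37.183)² + (y + 28.455)² = 78.0327584084²
eq2: (x − 15.471)² + (y − 26.171)² = 52.2061380747²
eq3: (x + 30.096)² + (y + 42.831)² = 92.1949289220²
eq3−eq1, eq3−eq2 (x²,y² cancel):
  -14.174·x + 28.752·y = 1862.792271
  91.134·x + 138.004·y = 3958.433371
det = -14.174·138.004 − 28.752·91.134 = -4576.353464
x = (1862.792271·138.004 − 28.752·3958.433371) / -4576.353464 = -31.304380
y = (-14.174·3958.433371 − 1862.792271·91.134) / -4576.353464 = 49.356010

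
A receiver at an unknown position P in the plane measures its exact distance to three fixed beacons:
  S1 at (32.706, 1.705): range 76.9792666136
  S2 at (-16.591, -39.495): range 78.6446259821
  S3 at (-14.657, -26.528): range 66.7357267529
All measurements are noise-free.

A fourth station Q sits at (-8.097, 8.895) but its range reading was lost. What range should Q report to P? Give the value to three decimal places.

eq1: (x − 32.706)² + (y − 1.705)² = 76.9792666136²
eq2: (x + 16.591)² + (y + 39.495)² = 78.6446259821²
eq3: (x + 14.657)² + (y + 26.528)² = 66.7357267529²
eq2−eq1, eq2−eq3 (x²,y² cancel):
  98.594·x + 82.400·y = -503.357138
  3.868·x + 25.934·y = 814.766098
det = 98.594·25.934 − 82.400·3.868 = 2238.213596
x = (-503.357138·25.934 − 82.400·814.766098) / 2238.213596 = -35.828033
y = (98.594·814.766098 − -503.357138·3.868) / 2238.213596 = 36.760582
|P − Q| = √((-35.828033 − -8.097)² + (36.760582 − 8.895)²) = 39.312858

39.313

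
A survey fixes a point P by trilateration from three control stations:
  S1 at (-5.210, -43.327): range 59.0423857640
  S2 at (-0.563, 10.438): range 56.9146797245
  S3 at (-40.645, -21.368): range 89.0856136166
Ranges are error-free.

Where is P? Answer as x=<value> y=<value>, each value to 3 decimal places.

x=48.397 y=-18.583

eq1: (x + 5.210)² + (y + 43.327)² = 59.0423857640²
eq2: (x + 0.563)² + (y − 10.438)² = 56.9146797245²
eq3: (x + 40.645)² + (y + 21.368)² = 89.0856136166²
eq3−eq1, eq3−eq2 (x²,y² cancel):
  70.870·x − 43.918·y = 4246.008817
  80.164·x + 63.612·y = 2697.627149
det = 70.870·63.612 − -43.918·80.164 = 8028.824992
x = (4246.008817·63.612 − -43.918·2697.627149) / 8028.824992 = 48.397057
y = (70.870·2697.627149 − 4246.008817·80.164) / 8028.824992 = -18.582572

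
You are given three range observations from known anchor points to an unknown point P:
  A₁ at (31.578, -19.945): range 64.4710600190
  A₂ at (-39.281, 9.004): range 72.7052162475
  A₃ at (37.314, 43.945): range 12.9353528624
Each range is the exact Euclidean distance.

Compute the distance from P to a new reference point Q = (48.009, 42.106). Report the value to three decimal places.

23.715

eq1: (x − 31.578)² + (y + 19.945)² = 64.4710600190²
eq2: (x + 39.281)² + (y − 9.004)² = 72.7052162475²
eq3: (x − 37.314)² + (y − 43.945)² = 12.9353528624²
eq3−eq1, eq3−eq2 (x²,y² cancel):
  -11.472·x − 127.780·y = -5917.718738
  -153.190·x − 69.882·y = -6818.153760
det = -11.472·-69.882 − -127.780·-153.190 = -18772.931896
x = (-5917.718738·-69.882 − -127.780·-6818.153760) / -18772.931896 = 24.379871
y = (-11.472·-6818.153760 − -5917.718738·-153.190) / -18772.931896 = 44.122968
|P − Q| = √((24.379871 − 48.009)² + (44.122968 − 42.106)²) = 23.715056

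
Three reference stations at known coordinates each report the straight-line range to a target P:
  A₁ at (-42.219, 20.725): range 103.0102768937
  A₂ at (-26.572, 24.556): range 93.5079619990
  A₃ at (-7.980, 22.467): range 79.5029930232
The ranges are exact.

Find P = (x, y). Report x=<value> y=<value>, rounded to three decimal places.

x=40.707 y=-40.384

eq1: (x + 42.219)² + (y − 20.725)² = 103.0102768937²
eq2: (x + 26.572)² + (y − 24.556)² = 93.5079619990²
eq3: (x + 7.980)² + (y − 22.467)² = 79.5029930232²
eq3−eq1, eq3−eq2 (x²,y² cancel):
  -68.478·x − 3.484·y = -2646.868149
  -37.184·x + 4.178·y = -1682.391227
det = -68.478·4.178 − -3.484·-37.184 = -415.650140
x = (-2646.868149·4.178 − -3.484·-1682.391227) / -415.650140 = 40.707471
y = (-68.478·-1682.391227 − -2646.868149·-37.184) / -415.650140 = -40.384062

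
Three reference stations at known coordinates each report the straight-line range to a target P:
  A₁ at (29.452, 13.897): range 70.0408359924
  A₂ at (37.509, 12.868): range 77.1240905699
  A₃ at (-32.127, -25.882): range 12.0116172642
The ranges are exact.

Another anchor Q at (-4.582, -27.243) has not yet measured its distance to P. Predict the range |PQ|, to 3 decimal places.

eq1: (x − 29.452)² + (y − 13.897)² = 70.0408359924²
eq2: (x − 37.509)² + (y − 12.868)² = 77.1240905699²
eq3: (x + 32.127)² + (y + 25.882)² = 12.0116172642²
eq1−eq3, eq1−eq2 (x²,y² cancel):
  -123.158·x − 79.558·y = 5402.914897
  16.114·x − 2.058·y = -530.443048
det = -123.158·-2.058 − -79.558·16.114 = 1535.456776
x = (5402.914897·-2.058 − -79.558·-530.443048) / 1535.456776 = -34.725945
y = (-123.158·-530.443048 − 5402.914897·16.114) / 1535.456776 = -14.154919
|P − Q| = √((-34.725945 − -4.582)² + (-14.154919 − -27.243)²) = 32.862673

32.863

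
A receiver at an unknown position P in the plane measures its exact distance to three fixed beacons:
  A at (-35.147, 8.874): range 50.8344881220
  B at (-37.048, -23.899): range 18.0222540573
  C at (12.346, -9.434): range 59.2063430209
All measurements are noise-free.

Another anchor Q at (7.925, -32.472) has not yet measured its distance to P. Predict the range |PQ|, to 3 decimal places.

46.056

eq1: (x + 35.147)² + (y − 8.874)² = 50.8344881220²
eq2: (x + 37.048)² + (y + 23.899)² = 18.0222540573²
eq3: (x − 12.346)² + (y + 9.434)² = 59.2063430209²
eq1−eq2, eq1−eq3 (x²,y² cancel):
  -3.802·x − 65.546·y = 2889.000561
  94.986·x − 36.616·y = -1993.881284
det = -3.802·-36.616 − -65.546·94.986 = 6365.166388
x = (2889.000561·-36.616 − -65.546·-1993.881284) / 6365.166388 = -37.151360
y = (-3.802·-1993.881284 − 2889.000561·94.986) / 6365.166388 = -41.920958
|P − Q| = √((-37.151360 − 7.925)² + (-41.920958 − -32.472)²) = 46.056064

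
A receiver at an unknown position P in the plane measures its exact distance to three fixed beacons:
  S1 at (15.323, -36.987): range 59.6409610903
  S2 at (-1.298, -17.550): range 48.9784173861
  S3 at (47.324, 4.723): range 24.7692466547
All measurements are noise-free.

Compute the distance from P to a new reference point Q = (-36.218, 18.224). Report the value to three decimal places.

eq1: (x − 15.323)² + (y + 36.987)² = 59.6409610903²
eq2: (x + 1.298)² + (y + 17.550)² = 48.9784173861²
eq3: (x − 47.324)² + (y − 4.723)² = 24.7692466547²
eq1−eq3, eq1−eq2 (x²,y² cancel):
  64.002·x + 83.420·y = 3602.563867
  -33.242·x + 38.874·y = -134.986324
det = 64.002·38.874 − 83.420·-33.242 = 5261.061388
x = (3602.563867·38.874 − 83.420·-134.986324) / 5261.061388 = 28.759715
y = (64.002·-134.986324 − 3602.563867·-33.242) / 5261.061388 = 21.120649
|P − Q| = √((28.759715 − -36.218)² + (21.120649 − 18.224)²) = 65.042248

65.042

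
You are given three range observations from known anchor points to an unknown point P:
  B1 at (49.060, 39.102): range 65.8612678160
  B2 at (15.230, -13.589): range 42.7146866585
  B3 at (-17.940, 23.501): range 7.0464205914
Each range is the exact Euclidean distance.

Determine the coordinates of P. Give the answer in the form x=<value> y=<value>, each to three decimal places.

x=-13.374 y=18.134

eq1: (x − 49.060)² + (y − 39.102)² = 65.8612678160²
eq2: (x − 15.230)² + (y + 13.589)² = 42.7146866585²
eq3: (x + 17.940)² + (y − 23.501)² = 7.0464205914²
eq1−eq2, eq1−eq3 (x²,y² cancel):
  -67.660·x − 105.382·y = -1006.074041
  -134.000·x − 31.202·y = 1226.345152
det = -67.660·-31.202 − -105.382·-134.000 = -12010.060680
x = (-1006.074041·-31.202 − -105.382·1226.345152) / -12010.060680 = -13.374306
y = (-67.660·1226.345152 − -1006.074041·-134.000) / -12010.060680 = 18.133833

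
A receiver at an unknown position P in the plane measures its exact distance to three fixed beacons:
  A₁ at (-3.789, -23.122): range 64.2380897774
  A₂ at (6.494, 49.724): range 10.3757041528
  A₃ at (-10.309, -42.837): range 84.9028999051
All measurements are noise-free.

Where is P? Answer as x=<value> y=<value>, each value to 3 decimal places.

x=9.368 y=39.754

eq1: (x + 3.789)² + (y + 23.122)² = 64.2380897774²
eq2: (x − 6.494)² + (y − 49.724)² = 10.3757041528²
eq3: (x + 10.309)² + (y + 42.837)² = 84.9028999051²
eq2−eq1, eq2−eq3 (x²,y² cancel):
  -20.566·x − 145.692·y = -5984.541749
  -33.606·x − 185.122·y = -7674.211338
det = -20.566·-185.122 − -145.692·-33.606 = -1088.906300
x = (-5984.541749·-185.122 − -145.692·-7674.211338) / -1088.906300 = 9.367988
y = (-20.566·-7674.211338 − -5984.541749·-33.606) / -1088.906300 = 39.754274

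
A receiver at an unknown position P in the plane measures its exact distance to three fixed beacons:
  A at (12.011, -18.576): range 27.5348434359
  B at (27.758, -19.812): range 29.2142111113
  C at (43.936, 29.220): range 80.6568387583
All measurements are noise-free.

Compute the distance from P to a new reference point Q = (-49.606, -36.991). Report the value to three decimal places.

eq1: (x − 12.011)² + (y + 18.576)² = 27.5348434359²
eq2: (x − 27.758)² + (y + 19.812)² = 29.2142111113²
eq3: (x − 43.936)² + (y − 29.220)² = 80.6568387583²
eq1−eq2, eq1−eq3 (x²,y² cancel):
  31.494·x − 2.472·y = 578.387483
  63.850·x + 95.592·y = -3452.509436
det = 31.494·95.592 − -2.472·63.850 = 3168.411648
x = (578.387483·95.592 − -2.472·-3452.509436) / 3168.411648 = 14.756483
y = (31.494·-3452.509436 − 578.387483·63.850) / 3168.411648 = -45.973626
|P − Q| = √((14.756483 − -49.606)² + (-45.973626 − -36.991)²) = 64.986282

64.986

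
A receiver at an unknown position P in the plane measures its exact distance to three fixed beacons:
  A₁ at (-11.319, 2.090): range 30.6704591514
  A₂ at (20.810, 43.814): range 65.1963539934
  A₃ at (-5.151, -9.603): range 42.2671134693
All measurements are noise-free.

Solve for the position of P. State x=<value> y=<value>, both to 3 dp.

x=-38.391 y=16.505

eq1: (x + 11.319)² + (y − 2.090)² = 30.6704591514²
eq2: (x − 20.810)² + (y − 43.814)² = 65.1963539934²
eq3: (x + 5.151)² + (y + 9.603)² = 42.2671134693²
eq1−eq2, eq1−eq3 (x²,y² cancel):
  64.258·x + 83.448·y = -1089.652674
  12.336·x − 23.386·y = -859.569267
det = 64.258·-23.386 − 83.448·12.336 = -2532.152116
x = (-1089.652674·-23.386 − 83.448·-859.569267) / -2532.152116 = -38.391040
y = (64.258·-859.569267 − -1089.652674·12.336) / -2532.152116 = 16.504635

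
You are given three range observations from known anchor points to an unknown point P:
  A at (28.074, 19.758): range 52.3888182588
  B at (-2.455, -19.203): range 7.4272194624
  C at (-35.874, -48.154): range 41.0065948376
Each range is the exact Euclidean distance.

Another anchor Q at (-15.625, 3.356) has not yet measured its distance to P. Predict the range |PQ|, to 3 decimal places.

eq1: (x − 28.074)² + (y − 19.758)² = 52.3888182588²
eq2: (x + 2.455)² + (y + 19.203)² = 7.4272194624²
eq3: (x + 35.874)² + (y + 48.154)² = 41.0065948376²
eq3−eq2, eq3−eq1 (x²,y² cancel):
  66.838·x + 57.902·y = -1604.592127
  127.896·x + 135.824·y = -3490.271010
det = 66.838·135.824 − 57.902·127.896 = 1672.770320
x = (-1604.592127·135.824 − 57.902·-3490.271010) / 1672.770320 = -9.474372
y = (66.838·-3490.271010 − -1604.592127·127.896) / 1672.770320 = -16.775656
|P − Q| = √((-9.474372 − -15.625)² + (-16.775656 − 3.356)²) = 21.050268

21.050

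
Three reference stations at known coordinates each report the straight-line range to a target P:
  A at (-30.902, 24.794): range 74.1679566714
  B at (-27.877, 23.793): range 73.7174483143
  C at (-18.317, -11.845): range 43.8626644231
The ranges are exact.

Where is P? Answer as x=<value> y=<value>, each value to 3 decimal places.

eq1: (x + 30.902)² + (y − 24.794)² = 74.1679566714²
eq2: (x + 27.877)² + (y − 23.793)² = 73.7174483143²
eq3: (x + 18.317)² + (y + 11.845)² = 43.8626644231²
eq1−eq2, eq1−eq3 (x²,y² cancel):
  6.050·x − 2.002·y = -159.818451
  25.170·x − 73.278·y = 2483.092941
det = 6.050·-73.278 − -2.002·25.170 = -392.941560
x = (-159.818451·-73.278 − -2.002·2483.092941) / -392.941560 = -42.454986
y = (6.050·2483.092941 − -159.818451·25.170) / -392.941560 = -48.468639

x=-42.455 y=-48.469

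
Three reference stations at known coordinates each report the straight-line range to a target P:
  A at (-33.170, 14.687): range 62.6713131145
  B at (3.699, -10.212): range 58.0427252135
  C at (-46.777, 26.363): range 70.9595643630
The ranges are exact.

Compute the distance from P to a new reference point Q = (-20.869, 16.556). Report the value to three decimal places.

51.180

eq1: (x + 33.170)² + (y − 14.687)² = 62.6713131145²
eq2: (x − 3.699)² + (y + 10.212)² = 58.0427252135²
eq3: (x + 46.777)² + (y − 26.363)² = 70.9595643630²
eq2−eq1, eq2−eq3 (x²,y² cancel):
  -73.738·x + 49.798·y = 639.253787
  -100.952·x + 73.150·y = 1098.826129
det = -73.738·73.150 − 49.798·-100.952 = -366.727004
x = (639.253787·73.150 − 49.798·1098.826129) / -366.727004 = 21.699872
y = (-73.738·1098.826129 − 639.253787·-100.952) / -366.727004 = 44.968853
|P − Q| = √((21.699872 − -20.869)² + (44.968853 − 16.556)²) = 51.180065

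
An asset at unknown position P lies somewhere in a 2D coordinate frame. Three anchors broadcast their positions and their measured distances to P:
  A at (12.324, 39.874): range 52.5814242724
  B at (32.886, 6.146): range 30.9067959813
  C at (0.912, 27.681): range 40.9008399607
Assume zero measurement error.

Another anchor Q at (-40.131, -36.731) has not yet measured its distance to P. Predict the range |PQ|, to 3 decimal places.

eq1: (x − 12.324)² + (y − 39.874)² = 52.5814242724²
eq2: (x − 32.886)² + (y − 6.146)² = 30.9067959813²
eq3: (x − 0.912)² + (y − 27.681)² = 40.9008399607²
eq3−eq1, eq3−eq2 (x²,y² cancel):
  22.824·x + 24.386·y = -117.180122
  63.948·x − 43.070·y = 1069.841479
det = 22.824·-43.070 − 24.386·63.948 = -2542.465608
x = (-117.180122·-43.070 − 24.386·1069.841479) / -2542.465608 = 8.276299
y = (22.824·1069.841479 − -117.180122·63.948) / -2542.465608 = -12.551397
|P − Q| = √((8.276299 − -40.131)² + (-12.551397 − -36.731)²) = 54.110256

54.110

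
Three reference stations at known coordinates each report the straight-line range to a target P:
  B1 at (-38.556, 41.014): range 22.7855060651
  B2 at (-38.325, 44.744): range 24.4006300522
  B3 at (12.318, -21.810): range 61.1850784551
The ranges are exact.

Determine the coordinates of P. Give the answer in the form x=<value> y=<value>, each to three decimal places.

x=-17.902 y=31.391

eq1: (x + 38.556)² + (y − 41.014)² = 22.7855060651²
eq2: (x + 38.325)² + (y − 44.744)² = 24.4006300522²
eq3: (x − 12.318)² + (y + 21.810)² = 61.1850784551²
eq1−eq2, eq1−eq3 (x²,y² cancel):
  0.462·x + 7.460·y = 225.906369
  101.748·x − 125.648·y = -5765.738647
det = 0.462·-125.648 − 7.460·101.748 = -817.089456
x = (225.906369·-125.648 − 7.460·-5765.738647) / -817.089456 = -17.902234
y = (0.462·-5765.738647 − 225.906369·101.748) / -817.089456 = 31.391046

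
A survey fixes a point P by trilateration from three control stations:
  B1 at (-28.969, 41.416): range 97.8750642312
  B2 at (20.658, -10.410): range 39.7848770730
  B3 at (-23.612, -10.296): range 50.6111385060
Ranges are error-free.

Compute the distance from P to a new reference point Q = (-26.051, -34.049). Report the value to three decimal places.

eq1: (x + 28.969)² + (y − 41.416)² = 97.8750642312²
eq2: (x − 20.658)² + (y + 10.410)² = 39.7848770730²
eq3: (x + 23.612)² + (y + 10.296)² = 50.6111385060²
eq2−eq3, eq2−eq1 (x²,y² cancel):
  -88.540·x + 0.228·y = -850.237801
  -99.254·x + 103.652·y = -5977.324802
det = -88.540·103.652 − 0.228·-99.254 = -9154.718168
x = (-850.237801·103.652 − 0.228·-5977.324802) / -9154.718168 = 9.477738
y = (-88.540·-5977.324802 − -850.237801·-99.254) / -9154.718168 = -48.591647
|P − Q| = √((9.477738 − -26.051)² + (-48.591647 − -34.049)²) = 38.389840

38.390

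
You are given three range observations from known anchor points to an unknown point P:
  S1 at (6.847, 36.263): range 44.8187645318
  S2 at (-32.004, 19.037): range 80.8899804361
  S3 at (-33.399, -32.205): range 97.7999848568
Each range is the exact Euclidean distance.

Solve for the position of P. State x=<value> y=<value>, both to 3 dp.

x=48.869 y=20.679

eq1: (x − 6.847)² + (y − 36.263)² = 44.8187645318²
eq2: (x + 32.004)² + (y − 19.037)² = 80.8899804361²
eq3: (x + 33.399)² + (y + 32.205)² = 97.7999848568²
eq2−eq3, eq2−eq1 (x²,y² cancel):
  -2.790·x − 102.484·y = -2255.656262
  77.702·x + 34.452·y = 4509.690474
det = -2.790·34.452 − -102.484·77.702 = 7867.090688
x = (-2255.656262·34.452 − -102.484·4509.690474) / 7867.090688 = 48.869304
y = (-2.790·4509.690474 − -2255.656262·77.702) / 7867.090688 = 20.679432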